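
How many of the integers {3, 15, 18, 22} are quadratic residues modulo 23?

2

(3/23) = +1 → QR.
(15/23) = -1 → non-residue.
(18/23) = +1 → QR.
(22/23) = -1 → non-residue.
Total quadratic residues among the 4: 2.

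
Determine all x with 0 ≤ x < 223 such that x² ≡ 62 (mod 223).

109, 114

Since 223 ≡ 3 (mod 4), a square root of 62 is 62^((223+1)/4) = 62^56 mod 223.
Repeated squaring: 62^2≡53, 62^4≡133, 62^8≡72, 62^16≡55, 62^32≡126 (mod 223).
62^56 = 62^(32+16+8) ≡ 109 (mod 223).
Check: 109² = 11881 ≡ 62 (mod 223). The two roots are 109 and 114.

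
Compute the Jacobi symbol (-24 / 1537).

First reduce: -24 ≡ 1513 (mod 1537).
Reciprocity: 1513 ≡ 1 and 1537 ≡ 1 (mod 4), so (1513/1537) = +(1537/1513).
Reduce top mod 1513: now compute (24/1513).
Pull out 2^3: since 1513 ≡ 1 (mod 8), (2/1513) = +1, so (2/1513)^3 = +1.
Reciprocity: 3 ≡ 3 and 1513 ≡ 1 (mod 4), so (3/1513) = +(1513/3).
Reduce top mod 3: now compute (1/3).
Reached (1/3) = 1. Collecting the sign flips along the way, the symbol is +1.

1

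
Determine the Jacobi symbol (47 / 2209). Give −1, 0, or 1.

0

Reciprocity: 47 ≡ 3 and 2209 ≡ 1 (mod 4), so (47/2209) = +(2209/47).
Reduce top mod 47: now compute (0/47).
Top reduces to 0: gcd > 1, so the symbol is 0.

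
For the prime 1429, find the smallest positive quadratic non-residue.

(2/1429) = −1, so 2 is the smallest positive non-residue mod 1429.

2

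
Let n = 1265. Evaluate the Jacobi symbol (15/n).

Reciprocity: 15 ≡ 3 and 1265 ≡ 1 (mod 4), so (15/1265) = +(1265/15).
Reduce top mod 15: now compute (5/15).
Reciprocity: 5 ≡ 1 and 15 ≡ 3 (mod 4), so (5/15) = +(15/5).
Reduce top mod 5: now compute (0/5).
Top reduces to 0: gcd > 1, so the symbol is 0.

0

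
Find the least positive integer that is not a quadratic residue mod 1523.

(2/1523) = −1, so 2 is the smallest positive non-residue mod 1523.

2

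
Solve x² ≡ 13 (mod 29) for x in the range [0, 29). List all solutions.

10, 19

29 ≡ 1 (mod 4), so we find a root by search.
Trying successive values, 10² = 100 ≡ 13 (mod 29). The other root is 29 − 10 = 19.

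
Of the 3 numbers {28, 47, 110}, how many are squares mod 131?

(28/131) = +1 → QR.
(47/131) = -1 → non-residue.
(110/131) = -1 → non-residue.
Total quadratic residues among the 3: 1.

1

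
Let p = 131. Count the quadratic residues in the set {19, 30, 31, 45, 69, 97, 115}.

(19/131) = -1 → non-residue.
(30/131) = -1 → non-residue.
(31/131) = -1 → non-residue.
(45/131) = +1 → QR.
(69/131) = -1 → non-residue.
(97/131) = -1 → non-residue.
(115/131) = -1 → non-residue.
Total quadratic residues among the 7: 1.

1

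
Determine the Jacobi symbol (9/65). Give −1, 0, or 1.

Reciprocity: 9 ≡ 1 and 65 ≡ 1 (mod 4), so (9/65) = +(65/9).
Reduce top mod 9: now compute (2/9).
Pull out 2: since 9 ≡ 1 (mod 8), (2/9) = +1.
Reached (1/9) = 1. Collecting the sign flips along the way, the symbol is +1.

1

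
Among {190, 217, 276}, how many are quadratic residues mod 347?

(190/347) = -1 → non-residue.
(217/347) = -1 → non-residue.
(276/347) = -1 → non-residue.
Total quadratic residues among the 3: 0.

0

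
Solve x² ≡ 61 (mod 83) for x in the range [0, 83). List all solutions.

12, 71

Since 83 ≡ 3 (mod 4), a square root of 61 is 61^((83+1)/4) = 61^21 mod 83.
Repeated squaring: 61^2≡69, 61^4≡30, 61^8≡70, 61^16≡3 (mod 83).
61^21 = 61^(16+4+1) ≡ 12 (mod 83).
Check: 12² = 144 ≡ 61 (mod 83). The two roots are 12 and 71.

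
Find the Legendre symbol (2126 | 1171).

Euler's criterion: (2126/1171) ≡ 955^585 (mod 1171).
955^2 ≡ 987 (mod 1171)
955^4 ≡ 1068 (mod 1171)
955^8 ≡ 70 (mod 1171)
955^16 ≡ 216 (mod 1171)
955^32 ≡ 987 (mod 1171)
955^64 ≡ 1068 (mod 1171)
955^128 ≡ 70 (mod 1171)
955^256 ≡ 216 (mod 1171)
955^512 ≡ 987 (mod 1171)
955^585 = 955^(512+64+8+1) ≡ 1170 (mod 1171).
Result is 1170 ≡ −1, so (2126/1171) = −1.

-1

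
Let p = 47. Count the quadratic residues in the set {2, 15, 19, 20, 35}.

(2/47) = +1 → QR.
(15/47) = -1 → non-residue.
(19/47) = -1 → non-residue.
(20/47) = -1 → non-residue.
(35/47) = -1 → non-residue.
Total quadratic residues among the 5: 1.

1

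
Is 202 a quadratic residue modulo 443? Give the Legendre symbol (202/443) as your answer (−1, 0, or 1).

1

Pull out 2: since 443 ≡ 3 (mod 8), (2/443) = -1.
Reciprocity: 101 ≡ 1 and 443 ≡ 3 (mod 4), so (101/443) = +(443/101).
Reduce top mod 101: now compute (39/101).
Reciprocity: 39 ≡ 3 and 101 ≡ 1 (mod 4), so (39/101) = +(101/39).
Reduce top mod 39: now compute (23/39).
Reciprocity: 23 ≡ 3 and 39 ≡ 3 (mod 4), so (23/39) = −(39/23).
Reduce top mod 23: now compute (16/23).
Pull out 2^4: since 23 ≡ 7 (mod 8), (2/23) = +1, so (2/23)^4 = +1.
Reached (1/23) = 1. Collecting the sign flips along the way, the symbol is +1.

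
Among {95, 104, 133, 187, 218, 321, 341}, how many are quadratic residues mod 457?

4

(95/457) = -1 → non-residue.
(104/457) = -1 → non-residue.
(133/457) = +1 → QR.
(187/457) = -1 → non-residue.
(218/457) = +1 → QR.
(321/457) = +1 → QR.
(341/457) = +1 → QR.
Total quadratic residues among the 7: 4.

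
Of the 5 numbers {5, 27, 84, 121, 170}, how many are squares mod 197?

1

(5/197) = -1 → non-residue.
(27/197) = -1 → non-residue.
(84/197) = -1 → non-residue.
(121/197) = +1 → QR.
(170/197) = -1 → non-residue.
Total quadratic residues among the 5: 1.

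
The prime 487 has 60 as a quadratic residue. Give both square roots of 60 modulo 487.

Since 487 ≡ 3 (mod 4), a square root of 60 is 60^((487+1)/4) = 60^122 mod 487.
Repeated squaring: 60^2≡191, 60^4≡443, 60^8≡475, 60^16≡144, 60^32≡282, 60^64≡143 (mod 487).
60^122 = 60^(64+32+16+8+2) ≡ 39 (mod 487).
Check: 39² = 1521 ≡ 60 (mod 487). The two roots are 39 and 448.

39, 448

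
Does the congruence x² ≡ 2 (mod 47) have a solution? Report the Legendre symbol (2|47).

Pull out 2: since 47 ≡ 7 (mod 8), (2/47) = +1.
Reached (1/47) = 1. Collecting the sign flips along the way, the symbol is +1.

1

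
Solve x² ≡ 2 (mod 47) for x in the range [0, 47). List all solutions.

Since 47 ≡ 3 (mod 4), a square root of 2 is 2^((47+1)/4) = 2^12 mod 47.
Repeated squaring: 2^2≡4, 2^4≡16, 2^8≡21 (mod 47).
2^12 = 2^(8+4) ≡ 7 (mod 47).
Check: 7² = 49 ≡ 2 (mod 47). The two roots are 7 and 40.

7, 40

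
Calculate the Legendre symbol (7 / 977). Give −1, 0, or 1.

Reciprocity: 7 ≡ 3 and 977 ≡ 1 (mod 4), so (7/977) = +(977/7).
Reduce top mod 7: now compute (4/7).
Pull out 2^2: since 7 ≡ 7 (mod 8), (2/7) = +1, so (2/7)^2 = +1.
Reached (1/7) = 1. Collecting the sign flips along the way, the symbol is +1.

1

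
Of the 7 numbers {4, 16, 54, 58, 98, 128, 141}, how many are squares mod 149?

(4/149) = +1 → QR.
(16/149) = +1 → QR.
(54/149) = +1 → QR.
(58/149) = -1 → non-residue.
(98/149) = -1 → non-residue.
(128/149) = -1 → non-residue.
(141/149) = -1 → non-residue.
Total quadratic residues among the 7: 3.

3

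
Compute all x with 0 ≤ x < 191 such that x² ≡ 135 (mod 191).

Since 191 ≡ 3 (mod 4), a square root of 135 is 135^((191+1)/4) = 135^48 mod 191.
Repeated squaring: 135^2≡80, 135^4≡97, 135^8≡50, 135^16≡17, 135^32≡98 (mod 191).
135^48 = 135^(32+16) ≡ 138 (mod 191).
Check: 138² = 19044 ≡ 135 (mod 191). The two roots are 53 and 138.

53, 138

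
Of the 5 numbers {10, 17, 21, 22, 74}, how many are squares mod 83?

3

(10/83) = +1 → QR.
(17/83) = +1 → QR.
(21/83) = +1 → QR.
(22/83) = -1 → non-residue.
(74/83) = -1 → non-residue.
Total quadratic residues among the 5: 3.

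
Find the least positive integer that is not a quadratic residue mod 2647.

(2/2647) = +1, so 2 is a residue.
(3/2647) = −1, so 3 is the smallest positive non-residue mod 2647.

3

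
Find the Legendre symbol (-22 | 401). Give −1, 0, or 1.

First reduce: -22 ≡ 379 (mod 401).
Reciprocity: 379 ≡ 3 and 401 ≡ 1 (mod 4), so (379/401) = +(401/379).
Reduce top mod 379: now compute (22/379).
Pull out 2: since 379 ≡ 3 (mod 8), (2/379) = -1.
Reciprocity: 11 ≡ 3 and 379 ≡ 3 (mod 4), so (11/379) = −(379/11).
Reduce top mod 11: now compute (5/11).
Reciprocity: 5 ≡ 1 and 11 ≡ 3 (mod 4), so (5/11) = +(11/5).
Reduce top mod 5: now compute (1/5).
Reached (1/5) = 1. Collecting the sign flips along the way, the symbol is +1.

1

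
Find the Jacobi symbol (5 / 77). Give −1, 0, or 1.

-1

Reciprocity: 5 ≡ 1 and 77 ≡ 1 (mod 4), so (5/77) = +(77/5).
Reduce top mod 5: now compute (2/5).
Pull out 2: since 5 ≡ 5 (mod 8), (2/5) = -1.
Reached (1/5) = 1. Collecting the sign flips along the way, the symbol is -1.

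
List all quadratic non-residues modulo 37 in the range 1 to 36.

Square k = 1,…,18 (k and 37−k give the same square):
1²=1, 2²=4, 3²=9, 4²=16, 5²=25, 6²=36, 7²≡12, 8²≡27, 9²≡7, 10²≡26, 11²≡10, 12²≡33, 13²≡21, 14²≡11, 15²≡3, 16²≡34, 17²≡30, 18²≡28 (mod 37).
The residues are {1, 3, 4, 7, 9, 10, 11, 12, 16, 21, 25, 26, 27, 28, 30, 33, 34, 36}; the non-residues are the remaining 18 nonzero classes.

2,5,6,8,13,14,15,17,18,19,20,22,23,24,29,31,32,35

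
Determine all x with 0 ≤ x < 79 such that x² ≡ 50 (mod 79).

34, 45

Since 79 ≡ 3 (mod 4), a square root of 50 is 50^((79+1)/4) = 50^20 mod 79.
Repeated squaring: 50^2≡51, 50^4≡73, 50^8≡36, 50^16≡32 (mod 79).
50^20 = 50^(16+4) ≡ 45 (mod 79).
Check: 45² = 2025 ≡ 50 (mod 79). The two roots are 34 and 45.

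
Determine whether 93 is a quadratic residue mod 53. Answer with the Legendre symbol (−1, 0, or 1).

1

First reduce: 93 ≡ 40 (mod 53).
Pull out 2^3: since 53 ≡ 5 (mod 8), (2/53) = -1, so (2/53)^3 = -1.
Reciprocity: 5 ≡ 1 and 53 ≡ 1 (mod 4), so (5/53) = +(53/5).
Reduce top mod 5: now compute (3/5).
Reciprocity: 3 ≡ 3 and 5 ≡ 1 (mod 4), so (3/5) = +(5/3).
Reduce top mod 3: now compute (2/3).
Pull out 2: since 3 ≡ 3 (mod 8), (2/3) = -1.
Reached (1/3) = 1. Collecting the sign flips along the way, the symbol is +1.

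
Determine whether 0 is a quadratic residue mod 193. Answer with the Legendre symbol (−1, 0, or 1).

Top reduces to 0: gcd > 1, so the symbol is 0.

0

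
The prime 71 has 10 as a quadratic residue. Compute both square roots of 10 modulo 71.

9, 62

Since 71 ≡ 3 (mod 4), a square root of 10 is 10^((71+1)/4) = 10^18 mod 71.
Repeated squaring: 10^2≡29, 10^4≡60, 10^8≡50, 10^16≡15 (mod 71).
10^18 = 10^(16+2) ≡ 9 (mod 71).
Check: 9² = 81 ≡ 10 (mod 71). The two roots are 9 and 62.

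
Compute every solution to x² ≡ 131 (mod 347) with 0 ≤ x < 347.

Since 347 ≡ 3 (mod 4), a square root of 131 is 131^((347+1)/4) = 131^87 mod 347.
Repeated squaring: 131^2≡158, 131^4≡327, 131^8≡53, 131^16≡33, 131^32≡48, 131^64≡222 (mod 347).
131^87 = 131^(64+16+4+2+1) ≡ 82 (mod 347).
Check: 82² = 6724 ≡ 131 (mod 347). The two roots are 82 and 265.

82, 265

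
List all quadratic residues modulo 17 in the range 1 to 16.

Square k = 1,…,8 (k and 17−k give the same square):
1²=1, 2²=4, 3²=9, 4²=16, 5²≡8, 6²≡2, 7²≡15, 8²≡13 (mod 17).
So the quadratic residues mod 17 are {1, 2, 4, 8, 9, 13, 15, 16}.

1,2,4,8,9,13,15,16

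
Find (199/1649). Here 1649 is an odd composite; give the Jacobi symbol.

Reciprocity: 199 ≡ 3 and 1649 ≡ 1 (mod 4), so (199/1649) = +(1649/199).
Reduce top mod 199: now compute (57/199).
Reciprocity: 57 ≡ 1 and 199 ≡ 3 (mod 4), so (57/199) = +(199/57).
Reduce top mod 57: now compute (28/57).
Pull out 2^2: since 57 ≡ 1 (mod 8), (2/57) = +1, so (2/57)^2 = +1.
Reciprocity: 7 ≡ 3 and 57 ≡ 1 (mod 4), so (7/57) = +(57/7).
Reduce top mod 7: now compute (1/7).
Reached (1/7) = 1. Collecting the sign flips along the way, the symbol is +1.

1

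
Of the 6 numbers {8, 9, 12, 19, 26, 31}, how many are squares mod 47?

(8/47) = +1 → QR.
(9/47) = +1 → QR.
(12/47) = +1 → QR.
(19/47) = -1 → non-residue.
(26/47) = -1 → non-residue.
(31/47) = -1 → non-residue.
Total quadratic residues among the 6: 3.

3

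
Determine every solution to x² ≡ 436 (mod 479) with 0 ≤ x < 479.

Since 479 ≡ 3 (mod 4), a square root of 436 is 436^((479+1)/4) = 436^120 mod 479.
Repeated squaring: 436^2≡412, 436^4≡178, 436^8≡70, 436^16≡110, 436^32≡125, 436^64≡297 (mod 479).
436^120 = 436^(64+32+16+8) ≡ 90 (mod 479).
Check: 90² = 8100 ≡ 436 (mod 479). The two roots are 90 and 389.

90, 389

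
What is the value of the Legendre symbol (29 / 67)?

1

Euler's criterion: (29/67) ≡ 29^33 (mod 67).
29^2 ≡ 37 (mod 67)
29^4 ≡ 29 (mod 67)
29^8 ≡ 37 (mod 67)
29^16 ≡ 29 (mod 67)
29^32 ≡ 37 (mod 67)
29^33 = 29^(32+1) ≡ 1 (mod 67).
Result is 1, so (29/67) = 1.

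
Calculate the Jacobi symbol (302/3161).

-1

Pull out 2: since 3161 ≡ 1 (mod 8), (2/3161) = +1.
Reciprocity: 151 ≡ 3 and 3161 ≡ 1 (mod 4), so (151/3161) = +(3161/151).
Reduce top mod 151: now compute (141/151).
Reciprocity: 141 ≡ 1 and 151 ≡ 3 (mod 4), so (141/151) = +(151/141).
Reduce top mod 141: now compute (10/141).
Pull out 2: since 141 ≡ 5 (mod 8), (2/141) = -1.
Reciprocity: 5 ≡ 1 and 141 ≡ 1 (mod 4), so (5/141) = +(141/5).
Reduce top mod 5: now compute (1/5).
Reached (1/5) = 1. Collecting the sign flips along the way, the symbol is -1.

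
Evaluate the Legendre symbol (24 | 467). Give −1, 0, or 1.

-1

Pull out 2^3: since 467 ≡ 3 (mod 8), (2/467) = -1, so (2/467)^3 = -1.
Reciprocity: 3 ≡ 3 and 467 ≡ 3 (mod 4), so (3/467) = −(467/3).
Reduce top mod 3: now compute (2/3).
Pull out 2: since 3 ≡ 3 (mod 8), (2/3) = -1.
Reached (1/3) = 1. Collecting the sign flips along the way, the symbol is -1.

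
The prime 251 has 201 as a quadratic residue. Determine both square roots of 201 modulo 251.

Since 251 ≡ 3 (mod 4), a square root of 201 is 201^((251+1)/4) = 201^63 mod 251.
Repeated squaring: 201^2≡241, 201^4≡100, 201^8≡211, 201^16≡94, 201^32≡51 (mod 251).
201^63 = 201^(32+16+8+4+2+1) ≡ 204 (mod 251).
Check: 204² = 41616 ≡ 201 (mod 251). The two roots are 47 and 204.

47, 204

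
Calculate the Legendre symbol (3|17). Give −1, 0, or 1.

Reciprocity: 3 ≡ 3 and 17 ≡ 1 (mod 4), so (3/17) = +(17/3).
Reduce top mod 3: now compute (2/3).
Pull out 2: since 3 ≡ 3 (mod 8), (2/3) = -1.
Reached (1/3) = 1. Collecting the sign flips along the way, the symbol is -1.

-1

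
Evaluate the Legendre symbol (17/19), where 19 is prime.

1

Euler's criterion: (17/19) ≡ 17^9 (mod 19).
17^2 ≡ 4 (mod 19)
17^4 ≡ 16 (mod 19)
17^8 ≡ 9 (mod 19)
17^9 = 17^(8+1) ≡ 1 (mod 19).
Result is 1, so (17/19) = 1.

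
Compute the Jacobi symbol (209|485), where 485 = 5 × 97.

-1

Reciprocity: 209 ≡ 1 and 485 ≡ 1 (mod 4), so (209/485) = +(485/209).
Reduce top mod 209: now compute (67/209).
Reciprocity: 67 ≡ 3 and 209 ≡ 1 (mod 4), so (67/209) = +(209/67).
Reduce top mod 67: now compute (8/67).
Pull out 2^3: since 67 ≡ 3 (mod 8), (2/67) = -1, so (2/67)^3 = -1.
Reached (1/67) = 1. Collecting the sign flips along the way, the symbol is -1.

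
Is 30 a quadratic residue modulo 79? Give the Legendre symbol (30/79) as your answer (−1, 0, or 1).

-1

Euler's criterion: (30/79) ≡ 30^39 (mod 79).
30^2 ≡ 31 (mod 79)
30^4 ≡ 13 (mod 79)
30^8 ≡ 11 (mod 79)
30^16 ≡ 42 (mod 79)
30^32 ≡ 26 (mod 79)
30^39 = 30^(32+4+2+1) ≡ 78 (mod 79).
Result is 78 ≡ −1, so (30/79) = −1.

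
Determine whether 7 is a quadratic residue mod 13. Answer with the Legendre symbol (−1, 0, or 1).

-1

Euler's criterion: (7/13) ≡ 7^6 (mod 13).
7^2 ≡ 10 (mod 13)
7^4 ≡ 9 (mod 13)
7^6 = 7^(4+2) ≡ 12 (mod 13).
Result is 12 ≡ −1, so (7/13) = −1.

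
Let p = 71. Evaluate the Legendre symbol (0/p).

0

Top reduces to 0: gcd > 1, so the symbol is 0.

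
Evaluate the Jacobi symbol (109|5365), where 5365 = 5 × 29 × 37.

-1

Reciprocity: 109 ≡ 1 and 5365 ≡ 1 (mod 4), so (109/5365) = +(5365/109).
Reduce top mod 109: now compute (24/109).
Pull out 2^3: since 109 ≡ 5 (mod 8), (2/109) = -1, so (2/109)^3 = -1.
Reciprocity: 3 ≡ 3 and 109 ≡ 1 (mod 4), so (3/109) = +(109/3).
Reduce top mod 3: now compute (1/3).
Reached (1/3) = 1. Collecting the sign flips along the way, the symbol is -1.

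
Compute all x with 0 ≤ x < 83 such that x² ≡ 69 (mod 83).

22, 61

Since 83 ≡ 3 (mod 4), a square root of 69 is 69^((83+1)/4) = 69^21 mod 83.
Repeated squaring: 69^2≡30, 69^4≡70, 69^8≡3, 69^16≡9 (mod 83).
69^21 = 69^(16+4+1) ≡ 61 (mod 83).
Check: 61² = 3721 ≡ 69 (mod 83). The two roots are 22 and 61.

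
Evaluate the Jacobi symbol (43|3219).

Reciprocity: 43 ≡ 3 and 3219 ≡ 3 (mod 4), so (43/3219) = −(3219/43).
Reduce top mod 43: now compute (37/43).
Reciprocity: 37 ≡ 1 and 43 ≡ 3 (mod 4), so (37/43) = +(43/37).
Reduce top mod 37: now compute (6/37).
Pull out 2: since 37 ≡ 5 (mod 8), (2/37) = -1.
Reciprocity: 3 ≡ 3 and 37 ≡ 1 (mod 4), so (3/37) = +(37/3).
Reduce top mod 3: now compute (1/3).
Reached (1/3) = 1. Collecting the sign flips along the way, the symbol is +1.

1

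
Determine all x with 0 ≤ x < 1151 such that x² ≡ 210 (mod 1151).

Since 1151 ≡ 3 (mod 4), a square root of 210 is 210^((1151+1)/4) = 210^288 mod 1151.
Repeated squaring: 210^2≡362, 210^4≡981, 210^8≡125, 210^16≡662, 210^32≡864, 210^64≡648, 210^128≡940, 210^256≡783 (mod 1151).
210^288 = 210^(256+32) ≡ 875 (mod 1151).
Check: 875² = 765625 ≡ 210 (mod 1151). The two roots are 276 and 875.

276, 875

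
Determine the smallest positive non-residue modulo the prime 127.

(2/127) = +1, so 2 is a residue.
(3/127) = −1, so 3 is the smallest positive non-residue mod 127.

3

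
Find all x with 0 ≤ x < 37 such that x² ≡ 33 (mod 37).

37 ≡ 1 (mod 4), so we find a root by search.
Trying successive values, 12² = 144 ≡ 33 (mod 37). The other root is 37 − 12 = 25.

12, 25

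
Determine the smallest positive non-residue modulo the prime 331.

(2/331) = −1, so 2 is the smallest positive non-residue mod 331.

2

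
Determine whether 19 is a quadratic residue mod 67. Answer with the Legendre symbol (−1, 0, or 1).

Euler's criterion: (19/67) ≡ 19^33 (mod 67).
19^2 ≡ 26 (mod 67)
19^4 ≡ 6 (mod 67)
19^8 ≡ 36 (mod 67)
19^16 ≡ 23 (mod 67)
19^32 ≡ 60 (mod 67)
19^33 = 19^(32+1) ≡ 1 (mod 67).
Result is 1, so (19/67) = 1.

1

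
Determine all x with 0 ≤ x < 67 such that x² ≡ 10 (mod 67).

12, 55

Since 67 ≡ 3 (mod 4), a square root of 10 is 10^((67+1)/4) = 10^17 mod 67.
Repeated squaring: 10^2≡33, 10^4≡17, 10^8≡21, 10^16≡39 (mod 67).
10^17 = 10^(16+1) ≡ 55 (mod 67).
Check: 55² = 3025 ≡ 10 (mod 67). The two roots are 12 and 55.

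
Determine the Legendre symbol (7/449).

Reciprocity: 7 ≡ 3 and 449 ≡ 1 (mod 4), so (7/449) = +(449/7).
Reduce top mod 7: now compute (1/7).
Reached (1/7) = 1. Collecting the sign flips along the way, the symbol is +1.

1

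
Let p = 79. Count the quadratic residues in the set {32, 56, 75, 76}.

(32/79) = +1 → QR.
(56/79) = -1 → non-residue.
(75/79) = -1 → non-residue.
(76/79) = +1 → QR.
Total quadratic residues among the 4: 2.

2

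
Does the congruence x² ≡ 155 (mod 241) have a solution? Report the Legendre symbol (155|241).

-1

Reciprocity: 155 ≡ 3 and 241 ≡ 1 (mod 4), so (155/241) = +(241/155).
Reduce top mod 155: now compute (86/155).
Pull out 2: since 155 ≡ 3 (mod 8), (2/155) = -1.
Reciprocity: 43 ≡ 3 and 155 ≡ 3 (mod 4), so (43/155) = −(155/43).
Reduce top mod 43: now compute (26/43).
Pull out 2: since 43 ≡ 3 (mod 8), (2/43) = -1.
Reciprocity: 13 ≡ 1 and 43 ≡ 3 (mod 4), so (13/43) = +(43/13).
Reduce top mod 13: now compute (4/13).
Pull out 2^2: since 13 ≡ 5 (mod 8), (2/13) = -1, so (2/13)^2 = +1.
Reached (1/13) = 1. Collecting the sign flips along the way, the symbol is -1.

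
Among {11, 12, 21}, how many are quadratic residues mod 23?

(11/23) = -1 → non-residue.
(12/23) = +1 → QR.
(21/23) = -1 → non-residue.
Total quadratic residues among the 3: 1.

1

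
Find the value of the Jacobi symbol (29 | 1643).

-1

Reciprocity: 29 ≡ 1 and 1643 ≡ 3 (mod 4), so (29/1643) = +(1643/29).
Reduce top mod 29: now compute (19/29).
Reciprocity: 19 ≡ 3 and 29 ≡ 1 (mod 4), so (19/29) = +(29/19).
Reduce top mod 19: now compute (10/19).
Pull out 2: since 19 ≡ 3 (mod 8), (2/19) = -1.
Reciprocity: 5 ≡ 1 and 19 ≡ 3 (mod 4), so (5/19) = +(19/5).
Reduce top mod 5: now compute (4/5).
Pull out 2^2: since 5 ≡ 5 (mod 8), (2/5) = -1, so (2/5)^2 = +1.
Reached (1/5) = 1. Collecting the sign flips along the way, the symbol is -1.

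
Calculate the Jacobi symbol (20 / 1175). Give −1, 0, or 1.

0

Pull out 2^2: since 1175 ≡ 7 (mod 8), (2/1175) = +1, so (2/1175)^2 = +1.
Reciprocity: 5 ≡ 1 and 1175 ≡ 3 (mod 4), so (5/1175) = +(1175/5).
Reduce top mod 5: now compute (0/5).
Top reduces to 0: gcd > 1, so the symbol is 0.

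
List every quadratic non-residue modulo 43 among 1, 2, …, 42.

2 3 5 7 8 12 18 19 20 22 26 27 28 29 30 32 33 34 37 39 42

Square k = 1,…,21 (k and 43−k give the same square):
1²=1, 2²=4, 3²=9, 4²=16, 5²=25, 6²=36, 7²≡6, 8²≡21, 9²≡38, 10²≡14, 11²≡35, 12²≡15, 13²≡40, 14²≡24, 15²≡10, 16²≡41, 17²≡31, 18²≡23, 19²≡17, 20²≡13, 21²≡11 (mod 43).
The residues are {1, 4, 6, 9, 10, 11, 13, 14, 15, 16, 17, 21, 23, 24, 25, 31, 35, 36, 38, 40, 41}; the non-residues are the remaining 21 nonzero classes.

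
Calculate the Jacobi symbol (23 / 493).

Reciprocity: 23 ≡ 3 and 493 ≡ 1 (mod 4), so (23/493) = +(493/23).
Reduce top mod 23: now compute (10/23).
Pull out 2: since 23 ≡ 7 (mod 8), (2/23) = +1.
Reciprocity: 5 ≡ 1 and 23 ≡ 3 (mod 4), so (5/23) = +(23/5).
Reduce top mod 5: now compute (3/5).
Reciprocity: 3 ≡ 3 and 5 ≡ 1 (mod 4), so (3/5) = +(5/3).
Reduce top mod 3: now compute (2/3).
Pull out 2: since 3 ≡ 3 (mod 8), (2/3) = -1.
Reached (1/3) = 1. Collecting the sign flips along the way, the symbol is -1.

-1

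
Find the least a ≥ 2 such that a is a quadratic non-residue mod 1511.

11

(2/1511) = +1, so 2 is a residue.
(3/1511) = +1, so 3 is a residue.
(4/1511) = +1, so 4 is a residue.
(5/1511) = +1, so 5 is a residue.
(6/1511) = +1, so 6 is a residue.
(7/1511) = +1, so 7 is a residue.
(8/1511) = +1, so 8 is a residue.
(9/1511) = +1, so 9 is a residue.
(10/1511) = +1, so 10 is a residue.
(11/1511) = −1, so 11 is the smallest positive non-residue mod 1511.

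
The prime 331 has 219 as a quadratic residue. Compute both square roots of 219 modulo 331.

Since 331 ≡ 3 (mod 4), a square root of 219 is 219^((331+1)/4) = 219^83 mod 331.
Repeated squaring: 219^2≡297, 219^4≡163, 219^8≡89, 219^16≡308, 219^32≡198, 219^64≡146 (mod 331).
219^83 = 219^(64+16+2+1) ≡ 259 (mod 331).
Check: 259² = 67081 ≡ 219 (mod 331). The two roots are 72 and 259.

72, 259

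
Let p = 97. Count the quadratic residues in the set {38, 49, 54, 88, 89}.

(38/97) = -1 → non-residue.
(49/97) = +1 → QR.
(54/97) = +1 → QR.
(88/97) = +1 → QR.
(89/97) = +1 → QR.
Total quadratic residues among the 5: 4.

4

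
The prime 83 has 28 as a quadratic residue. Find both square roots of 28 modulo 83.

Since 83 ≡ 3 (mod 4), a square root of 28 is 28^((83+1)/4) = 28^21 mod 83.
Repeated squaring: 28^2≡37, 28^4≡41, 28^8≡21, 28^16≡26 (mod 83).
28^21 = 28^(16+4+1) ≡ 51 (mod 83).
Check: 51² = 2601 ≡ 28 (mod 83). The two roots are 32 and 51.

32, 51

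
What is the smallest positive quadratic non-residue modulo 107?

2

(2/107) = −1, so 2 is the smallest positive non-residue mod 107.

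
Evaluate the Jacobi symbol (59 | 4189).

Reciprocity: 59 ≡ 3 and 4189 ≡ 1 (mod 4), so (59/4189) = +(4189/59).
Reduce top mod 59: now compute (0/59).
Top reduces to 0: gcd > 1, so the symbol is 0.

0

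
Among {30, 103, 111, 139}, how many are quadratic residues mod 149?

2

(30/149) = +1 → QR.
(103/149) = +1 → QR.
(111/149) = -1 → non-residue.
(139/149) = -1 → non-residue.
Total quadratic residues among the 4: 2.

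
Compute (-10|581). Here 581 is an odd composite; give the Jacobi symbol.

First reduce: -10 ≡ 571 (mod 581).
Reciprocity: 571 ≡ 3 and 581 ≡ 1 (mod 4), so (571/581) = +(581/571).
Reduce top mod 571: now compute (10/571).
Pull out 2: since 571 ≡ 3 (mod 8), (2/571) = -1.
Reciprocity: 5 ≡ 1 and 571 ≡ 3 (mod 4), so (5/571) = +(571/5).
Reduce top mod 5: now compute (1/5).
Reached (1/5) = 1. Collecting the sign flips along the way, the symbol is -1.

-1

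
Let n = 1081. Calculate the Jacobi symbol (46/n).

0

Pull out 2: since 1081 ≡ 1 (mod 8), (2/1081) = +1.
Reciprocity: 23 ≡ 3 and 1081 ≡ 1 (mod 4), so (23/1081) = +(1081/23).
Reduce top mod 23: now compute (0/23).
Top reduces to 0: gcd > 1, so the symbol is 0.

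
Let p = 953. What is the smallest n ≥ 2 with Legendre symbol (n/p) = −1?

(2/953) = +1, so 2 is a residue.
(3/953) = −1, so 3 is the smallest positive non-residue mod 953.

3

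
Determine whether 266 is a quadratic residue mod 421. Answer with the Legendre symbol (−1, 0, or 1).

Euler's criterion: (266/421) ≡ 266^210 (mod 421).
266^2 ≡ 28 (mod 421)
266^4 ≡ 363 (mod 421)
266^8 ≡ 417 (mod 421)
266^16 ≡ 16 (mod 421)
266^32 ≡ 256 (mod 421)
266^64 ≡ 281 (mod 421)
266^128 ≡ 234 (mod 421)
266^210 = 266^(128+64+16+2) ≡ 1 (mod 421).
Result is 1, so (266/421) = 1.

1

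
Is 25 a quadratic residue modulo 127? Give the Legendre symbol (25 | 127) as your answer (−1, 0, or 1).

Reciprocity: 25 ≡ 1 and 127 ≡ 3 (mod 4), so (25/127) = +(127/25).
Reduce top mod 25: now compute (2/25).
Pull out 2: since 25 ≡ 1 (mod 8), (2/25) = +1.
Reached (1/25) = 1. Collecting the sign flips along the way, the symbol is +1.

1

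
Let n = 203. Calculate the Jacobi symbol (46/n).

-1

Pull out 2: since 203 ≡ 3 (mod 8), (2/203) = -1.
Reciprocity: 23 ≡ 3 and 203 ≡ 3 (mod 4), so (23/203) = −(203/23).
Reduce top mod 23: now compute (19/23).
Reciprocity: 19 ≡ 3 and 23 ≡ 3 (mod 4), so (19/23) = −(23/19).
Reduce top mod 19: now compute (4/19).
Pull out 2^2: since 19 ≡ 3 (mod 8), (2/19) = -1, so (2/19)^2 = +1.
Reached (1/19) = 1. Collecting the sign flips along the way, the symbol is -1.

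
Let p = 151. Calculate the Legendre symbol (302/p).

0

First reduce: 302 ≡ 0 (mod 151).
Top reduces to 0: gcd > 1, so the symbol is 0.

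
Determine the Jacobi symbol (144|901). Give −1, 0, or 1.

1

Pull out 2^4: since 901 ≡ 5 (mod 8), (2/901) = -1, so (2/901)^4 = +1.
Reciprocity: 9 ≡ 1 and 901 ≡ 1 (mod 4), so (9/901) = +(901/9).
Reduce top mod 9: now compute (1/9).
Reached (1/9) = 1. Collecting the sign flips along the way, the symbol is +1.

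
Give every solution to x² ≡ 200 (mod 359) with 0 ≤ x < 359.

169, 190

Since 359 ≡ 3 (mod 4), a square root of 200 is 200^((359+1)/4) = 200^90 mod 359.
Repeated squaring: 200^2≡151, 200^4≡184, 200^8≡110, 200^16≡253, 200^32≡107, 200^64≡320 (mod 359).
200^90 = 200^(64+16+8+2) ≡ 169 (mod 359).
Check: 169² = 28561 ≡ 200 (mod 359). The two roots are 169 and 190.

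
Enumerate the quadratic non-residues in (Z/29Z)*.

2, 3, 8, 10, 11, 12, 14, 15, 17, 18, 19, 21, 26, 27

Square k = 1,…,14 (k and 29−k give the same square):
1²=1, 2²=4, 3²=9, 4²=16, 5²=25, 6²≡7, 7²≡20, 8²≡6, 9²≡23, 10²≡13, 11²≡5, 12²≡28, 13²≡24, 14²≡22 (mod 29).
The residues are {1, 4, 5, 6, 7, 9, 13, 16, 20, 22, 23, 24, 25, 28}; the non-residues are the remaining 14 nonzero classes.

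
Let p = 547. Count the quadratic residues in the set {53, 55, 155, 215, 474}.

(53/547) = +1 → QR.
(55/547) = -1 → non-residue.
(155/547) = +1 → QR.
(215/547) = +1 → QR.
(474/547) = -1 → non-residue.
Total quadratic residues among the 5: 3.

3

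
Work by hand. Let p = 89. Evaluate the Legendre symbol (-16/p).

Euler's criterion: (-16/89) ≡ 73^44 (mod 89).
73^2 ≡ 78 (mod 89)
73^4 ≡ 32 (mod 89)
73^8 ≡ 45 (mod 89)
73^16 ≡ 67 (mod 89)
73^32 ≡ 39 (mod 89)
73^44 = 73^(32+8+4) ≡ 1 (mod 89).
Result is 1, so (-16/89) = 1.

1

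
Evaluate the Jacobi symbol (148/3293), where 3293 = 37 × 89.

0

Pull out 2^2: since 3293 ≡ 5 (mod 8), (2/3293) = -1, so (2/3293)^2 = +1.
Reciprocity: 37 ≡ 1 and 3293 ≡ 1 (mod 4), so (37/3293) = +(3293/37).
Reduce top mod 37: now compute (0/37).
Top reduces to 0: gcd > 1, so the symbol is 0.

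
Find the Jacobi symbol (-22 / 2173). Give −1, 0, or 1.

First reduce: -22 ≡ 2151 (mod 2173).
Reciprocity: 2151 ≡ 3 and 2173 ≡ 1 (mod 4), so (2151/2173) = +(2173/2151).
Reduce top mod 2151: now compute (22/2151).
Pull out 2: since 2151 ≡ 7 (mod 8), (2/2151) = +1.
Reciprocity: 11 ≡ 3 and 2151 ≡ 3 (mod 4), so (11/2151) = −(2151/11).
Reduce top mod 11: now compute (6/11).
Pull out 2: since 11 ≡ 3 (mod 8), (2/11) = -1.
Reciprocity: 3 ≡ 3 and 11 ≡ 3 (mod 4), so (3/11) = −(11/3).
Reduce top mod 3: now compute (2/3).
Pull out 2: since 3 ≡ 3 (mod 8), (2/3) = -1.
Reached (1/3) = 1. Collecting the sign flips along the way, the symbol is +1.

1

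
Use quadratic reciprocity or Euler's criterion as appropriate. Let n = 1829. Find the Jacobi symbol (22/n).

-1

Pull out 2: since 1829 ≡ 5 (mod 8), (2/1829) = -1.
Reciprocity: 11 ≡ 3 and 1829 ≡ 1 (mod 4), so (11/1829) = +(1829/11).
Reduce top mod 11: now compute (3/11).
Reciprocity: 3 ≡ 3 and 11 ≡ 3 (mod 4), so (3/11) = −(11/3).
Reduce top mod 3: now compute (2/3).
Pull out 2: since 3 ≡ 3 (mod 8), (2/3) = -1.
Reached (1/3) = 1. Collecting the sign flips along the way, the symbol is -1.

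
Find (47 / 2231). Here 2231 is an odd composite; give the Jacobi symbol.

1

Reciprocity: 47 ≡ 3 and 2231 ≡ 3 (mod 4), so (47/2231) = −(2231/47).
Reduce top mod 47: now compute (22/47).
Pull out 2: since 47 ≡ 7 (mod 8), (2/47) = +1.
Reciprocity: 11 ≡ 3 and 47 ≡ 3 (mod 4), so (11/47) = −(47/11).
Reduce top mod 11: now compute (3/11).
Reciprocity: 3 ≡ 3 and 11 ≡ 3 (mod 4), so (3/11) = −(11/3).
Reduce top mod 3: now compute (2/3).
Pull out 2: since 3 ≡ 3 (mod 8), (2/3) = -1.
Reached (1/3) = 1. Collecting the sign flips along the way, the symbol is +1.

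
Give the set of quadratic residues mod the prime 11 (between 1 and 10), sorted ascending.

Square k = 1,…,5 (k and 11−k give the same square):
1²=1, 2²=4, 3²=9, 4²≡5, 5²≡3 (mod 11).
So the quadratic residues mod 11 are {1, 3, 4, 5, 9}.

1,3,4,5,9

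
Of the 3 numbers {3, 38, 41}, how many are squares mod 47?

(3/47) = +1 → QR.
(38/47) = -1 → non-residue.
(41/47) = -1 → non-residue.
Total quadratic residues among the 3: 1.

1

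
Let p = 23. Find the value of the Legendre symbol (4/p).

Pull out 2^2: since 23 ≡ 7 (mod 8), (2/23) = +1, so (2/23)^2 = +1.
Reached (1/23) = 1. Collecting the sign flips along the way, the symbol is +1.

1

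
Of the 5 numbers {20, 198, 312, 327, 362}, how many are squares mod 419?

(20/419) = +1 → QR.
(198/419) = +1 → QR.
(312/419) = -1 → non-residue.
(327/419) = -1 → non-residue.
(362/419) = +1 → QR.
Total quadratic residues among the 5: 3.

3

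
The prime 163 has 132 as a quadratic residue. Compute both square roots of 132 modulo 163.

28, 135

Since 163 ≡ 3 (mod 4), a square root of 132 is 132^((163+1)/4) = 132^41 mod 163.
Repeated squaring: 132^2≡146, 132^4≡126, 132^8≡65, 132^16≡150, 132^32≡6 (mod 163).
132^41 = 132^(32+8+1) ≡ 135 (mod 163).
Check: 135² = 18225 ≡ 132 (mod 163). The two roots are 28 and 135.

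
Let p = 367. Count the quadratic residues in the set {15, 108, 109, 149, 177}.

2

(15/367) = +1 → QR.
(108/367) = -1 → non-residue.
(109/367) = -1 → non-residue.
(149/367) = +1 → QR.
(177/367) = -1 → non-residue.
Total quadratic residues among the 5: 2.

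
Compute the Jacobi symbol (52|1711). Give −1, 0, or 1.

Pull out 2^2: since 1711 ≡ 7 (mod 8), (2/1711) = +1, so (2/1711)^2 = +1.
Reciprocity: 13 ≡ 1 and 1711 ≡ 3 (mod 4), so (13/1711) = +(1711/13).
Reduce top mod 13: now compute (8/13).
Pull out 2^3: since 13 ≡ 5 (mod 8), (2/13) = -1, so (2/13)^3 = -1.
Reached (1/13) = 1. Collecting the sign flips along the way, the symbol is -1.

-1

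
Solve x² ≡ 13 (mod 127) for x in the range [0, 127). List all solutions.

Since 127 ≡ 3 (mod 4), a square root of 13 is 13^((127+1)/4) = 13^32 mod 127.
Repeated squaring: 13^2≡42, 13^4≡113, 13^8≡69, 13^16≡62, 13^32≡34 (mod 127).
13^32 = 13^(32) ≡ 34 (mod 127).
Check: 34² = 1156 ≡ 13 (mod 127). The two roots are 34 and 93.

34, 93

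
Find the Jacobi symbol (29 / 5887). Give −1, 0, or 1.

Reciprocity: 29 ≡ 1 and 5887 ≡ 3 (mod 4), so (29/5887) = +(5887/29).
Reduce top mod 29: now compute (0/29).
Top reduces to 0: gcd > 1, so the symbol is 0.

0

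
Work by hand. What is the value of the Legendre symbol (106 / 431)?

1

Pull out 2: since 431 ≡ 7 (mod 8), (2/431) = +1.
Reciprocity: 53 ≡ 1 and 431 ≡ 3 (mod 4), so (53/431) = +(431/53).
Reduce top mod 53: now compute (7/53).
Reciprocity: 7 ≡ 3 and 53 ≡ 1 (mod 4), so (7/53) = +(53/7).
Reduce top mod 7: now compute (4/7).
Pull out 2^2: since 7 ≡ 7 (mod 8), (2/7) = +1, so (2/7)^2 = +1.
Reached (1/7) = 1. Collecting the sign flips along the way, the symbol is +1.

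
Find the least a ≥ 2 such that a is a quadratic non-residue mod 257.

(2/257) = +1, so 2 is a residue.
(3/257) = −1, so 3 is the smallest positive non-residue mod 257.

3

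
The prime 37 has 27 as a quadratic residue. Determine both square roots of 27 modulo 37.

8, 29

37 ≡ 1 (mod 4), so we find a root by search.
Trying successive values, 8² = 64 ≡ 27 (mod 37). The other root is 37 − 8 = 29.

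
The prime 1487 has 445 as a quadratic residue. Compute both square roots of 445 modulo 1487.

704, 783

Since 1487 ≡ 3 (mod 4), a square root of 445 is 445^((1487+1)/4) = 445^372 mod 1487.
Repeated squaring: 445^2≡254, 445^4≡575, 445^8≡511, 445^16≡896, 445^32≡1323, 445^64≡130, 445^128≡543, 445^256≡423 (mod 1487).
445^372 = 445^(256+64+32+16+4) ≡ 704 (mod 1487).
Check: 704² = 495616 ≡ 445 (mod 1487). The two roots are 704 and 783.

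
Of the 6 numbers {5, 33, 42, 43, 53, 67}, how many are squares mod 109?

(5/109) = +1 → QR.
(33/109) = -1 → non-residue.
(42/109) = -1 → non-residue.
(43/109) = +1 → QR.
(53/109) = -1 → non-residue.
(67/109) = -1 → non-residue.
Total quadratic residues among the 6: 2.

2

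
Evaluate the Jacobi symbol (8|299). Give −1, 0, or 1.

Pull out 2^3: since 299 ≡ 3 (mod 8), (2/299) = -1, so (2/299)^3 = -1.
Reached (1/299) = 1. Collecting the sign flips along the way, the symbol is -1.

-1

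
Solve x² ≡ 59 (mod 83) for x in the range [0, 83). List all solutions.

15, 68

Since 83 ≡ 3 (mod 4), a square root of 59 is 59^((83+1)/4) = 59^21 mod 83.
Repeated squaring: 59^2≡78, 59^4≡25, 59^8≡44, 59^16≡27 (mod 83).
59^21 = 59^(16+4+1) ≡ 68 (mod 83).
Check: 68² = 4624 ≡ 59 (mod 83). The two roots are 15 and 68.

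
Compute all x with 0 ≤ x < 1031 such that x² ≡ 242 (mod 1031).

48, 983

Since 1031 ≡ 3 (mod 4), a square root of 242 is 242^((1031+1)/4) = 242^258 mod 1031.
Repeated squaring: 242^2≡828, 242^4≡1000, 242^8≡961, 242^16≡776, 242^32≡72, 242^64≡29, 242^128≡841, 242^256≡15 (mod 1031).
242^258 = 242^(256+2) ≡ 48 (mod 1031).
Check: 48² = 2304 ≡ 242 (mod 1031). The two roots are 48 and 983.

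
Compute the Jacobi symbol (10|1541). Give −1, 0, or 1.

-1

Pull out 2: since 1541 ≡ 5 (mod 8), (2/1541) = -1.
Reciprocity: 5 ≡ 1 and 1541 ≡ 1 (mod 4), so (5/1541) = +(1541/5).
Reduce top mod 5: now compute (1/5).
Reached (1/5) = 1. Collecting the sign flips along the way, the symbol is -1.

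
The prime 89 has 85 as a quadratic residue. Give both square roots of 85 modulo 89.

21, 68

89 ≡ 1 (mod 4), so we find a root by search.
Trying successive values, 21² = 441 ≡ 85 (mod 89). The other root is 89 − 21 = 68.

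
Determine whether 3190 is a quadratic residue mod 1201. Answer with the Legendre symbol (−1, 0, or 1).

First reduce: 3190 ≡ 788 (mod 1201).
Pull out 2^2: since 1201 ≡ 1 (mod 8), (2/1201) = +1, so (2/1201)^2 = +1.
Reciprocity: 197 ≡ 1 and 1201 ≡ 1 (mod 4), so (197/1201) = +(1201/197).
Reduce top mod 197: now compute (19/197).
Reciprocity: 19 ≡ 3 and 197 ≡ 1 (mod 4), so (19/197) = +(197/19).
Reduce top mod 19: now compute (7/19).
Reciprocity: 7 ≡ 3 and 19 ≡ 3 (mod 4), so (7/19) = −(19/7).
Reduce top mod 7: now compute (5/7).
Reciprocity: 5 ≡ 1 and 7 ≡ 3 (mod 4), so (5/7) = +(7/5).
Reduce top mod 5: now compute (2/5).
Pull out 2: since 5 ≡ 5 (mod 8), (2/5) = -1.
Reached (1/5) = 1. Collecting the sign flips along the way, the symbol is +1.

1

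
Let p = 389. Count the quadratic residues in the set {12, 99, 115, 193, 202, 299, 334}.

(12/389) = -1 → non-residue.
(99/389) = +1 → QR.
(115/389) = -1 → non-residue.
(193/389) = +1 → QR.
(202/389) = +1 → QR.
(299/389) = -1 → non-residue.
(334/389) = +1 → QR.
Total quadratic residues among the 7: 4.

4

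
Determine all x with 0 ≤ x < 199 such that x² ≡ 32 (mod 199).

80, 119

Since 199 ≡ 3 (mod 4), a square root of 32 is 32^((199+1)/4) = 32^50 mod 199.
Repeated squaring: 32^2≡29, 32^4≡45, 32^8≡35, 32^16≡31, 32^32≡165 (mod 199).
32^50 = 32^(32+16+2) ≡ 80 (mod 199).
Check: 80² = 6400 ≡ 32 (mod 199). The two roots are 80 and 119.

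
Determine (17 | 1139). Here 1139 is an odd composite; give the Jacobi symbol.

0

Reciprocity: 17 ≡ 1 and 1139 ≡ 3 (mod 4), so (17/1139) = +(1139/17).
Reduce top mod 17: now compute (0/17).
Top reduces to 0: gcd > 1, so the symbol is 0.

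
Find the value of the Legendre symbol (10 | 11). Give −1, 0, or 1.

Pull out 2: since 11 ≡ 3 (mod 8), (2/11) = -1.
Reciprocity: 5 ≡ 1 and 11 ≡ 3 (mod 4), so (5/11) = +(11/5).
Reduce top mod 5: now compute (1/5).
Reached (1/5) = 1. Collecting the sign flips along the way, the symbol is -1.

-1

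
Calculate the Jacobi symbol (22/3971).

Pull out 2: since 3971 ≡ 3 (mod 8), (2/3971) = -1.
Reciprocity: 11 ≡ 3 and 3971 ≡ 3 (mod 4), so (11/3971) = −(3971/11).
Reduce top mod 11: now compute (0/11).
Top reduces to 0: gcd > 1, so the symbol is 0.

0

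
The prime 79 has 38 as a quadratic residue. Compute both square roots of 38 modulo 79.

Since 79 ≡ 3 (mod 4), a square root of 38 is 38^((79+1)/4) = 38^20 mod 79.
Repeated squaring: 38^2≡22, 38^4≡10, 38^8≡21, 38^16≡46 (mod 79).
38^20 = 38^(16+4) ≡ 65 (mod 79).
Check: 65² = 4225 ≡ 38 (mod 79). The two roots are 14 and 65.

14, 65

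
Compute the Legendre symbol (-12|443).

First reduce: -12 ≡ 431 (mod 443).
Reciprocity: 431 ≡ 3 and 443 ≡ 3 (mod 4), so (431/443) = −(443/431).
Reduce top mod 431: now compute (12/431).
Pull out 2^2: since 431 ≡ 7 (mod 8), (2/431) = +1, so (2/431)^2 = +1.
Reciprocity: 3 ≡ 3 and 431 ≡ 3 (mod 4), so (3/431) = −(431/3).
Reduce top mod 3: now compute (2/3).
Pull out 2: since 3 ≡ 3 (mod 8), (2/3) = -1.
Reached (1/3) = 1. Collecting the sign flips along the way, the symbol is -1.

-1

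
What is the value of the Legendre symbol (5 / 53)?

Reciprocity: 5 ≡ 1 and 53 ≡ 1 (mod 4), so (5/53) = +(53/5).
Reduce top mod 5: now compute (3/5).
Reciprocity: 3 ≡ 3 and 5 ≡ 1 (mod 4), so (3/5) = +(5/3).
Reduce top mod 3: now compute (2/3).
Pull out 2: since 3 ≡ 3 (mod 8), (2/3) = -1.
Reached (1/3) = 1. Collecting the sign flips along the way, the symbol is -1.

-1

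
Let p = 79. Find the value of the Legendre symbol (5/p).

Reciprocity: 5 ≡ 1 and 79 ≡ 3 (mod 4), so (5/79) = +(79/5).
Reduce top mod 5: now compute (4/5).
Pull out 2^2: since 5 ≡ 5 (mod 8), (2/5) = -1, so (2/5)^2 = +1.
Reached (1/5) = 1. Collecting the sign flips along the way, the symbol is +1.

1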